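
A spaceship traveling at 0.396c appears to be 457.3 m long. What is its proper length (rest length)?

Contracted length L = 457.3 m
γ = 1/√(1 - 0.396²) = 1.089
L₀ = γL = 1.089 × 457.3 = 498.0 m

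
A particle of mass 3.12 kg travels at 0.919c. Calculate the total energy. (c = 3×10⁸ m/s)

γ = 1/√(1 - 0.919²) = 2.5364
mc² = 3.12 × (3×10⁸)² = 2.808×10¹⁷ J
E = γmc² = 2.5364 × 2.808×10¹⁷ = 7.122×10¹⁷ J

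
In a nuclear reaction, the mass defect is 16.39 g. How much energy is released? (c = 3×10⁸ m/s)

Convert mass defect: Δm = 16.39 g = 0.01639 kg
E = Δm·c² = 0.01639 × (3×10⁸)²
= 0.01639 × 9×10¹⁶ = 1.475×10¹⁵ J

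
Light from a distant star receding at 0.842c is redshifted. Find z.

β = 0.842
(1+β)/(1-β) = 1.842/0.158 = 11.658
√(11.658) = 3.414
z = 3.414 - 1 = 2.414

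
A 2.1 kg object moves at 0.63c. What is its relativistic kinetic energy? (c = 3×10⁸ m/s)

γ = 1/√(1 - 0.63²) = 1.28767
γ - 1 = 0.28767
KE = (γ-1)mc² = 0.28767 × 2.1 × (3×10⁸)² = 5.437×10¹⁶ J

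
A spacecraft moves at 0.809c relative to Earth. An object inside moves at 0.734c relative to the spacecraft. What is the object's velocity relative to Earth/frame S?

u = (u' + v)/(1 + u'v/c²)
Numerator: 0.734 + 0.809 = 1.543
Denominator: 1 + 0.593806 = 1.593806
u = 1.543/1.593806 = 0.9681c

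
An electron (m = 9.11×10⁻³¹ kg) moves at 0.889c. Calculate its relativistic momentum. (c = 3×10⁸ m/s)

γ = 1/√(1 - 0.889²) = 2.184
v = 0.889 × 3×10⁸ = 2.667×10⁸ m/s
p = γmv = 2.184 × 9.11×10⁻³¹ × 2.667×10⁸ = 5.306×10⁻²² kg·m/s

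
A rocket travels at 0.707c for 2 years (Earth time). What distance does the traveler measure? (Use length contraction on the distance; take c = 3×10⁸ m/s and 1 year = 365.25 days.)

Earth distance: d = v × t = 0.707c × 2 yr = 1.3387×10¹⁶ m
γ = 1.4140
d' = d/γ = 1.3387×10¹⁶/1.4140 = 9.467×10¹⁵ m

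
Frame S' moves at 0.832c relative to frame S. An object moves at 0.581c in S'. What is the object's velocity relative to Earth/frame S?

u = (u' + v)/(1 + u'v/c²)
Numerator: 0.581 + 0.832 = 1.413
Denominator: 1 + 0.483392 = 1.483392
u = 1.413/1.483392 = 0.9525c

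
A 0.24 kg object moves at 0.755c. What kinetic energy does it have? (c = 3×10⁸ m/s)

γ = 1/√(1 - 0.755²) = 1.525
γ - 1 = 0.5250
KE = (γ-1)mc² = 0.5250 × 0.24 × (3×10⁸)² = 1.134×10¹⁶ J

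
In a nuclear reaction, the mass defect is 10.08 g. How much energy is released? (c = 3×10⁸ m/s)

Convert mass defect: Δm = 10.08 g = 0.01008 kg
E = Δm·c² = 0.01008 × (3×10⁸)²
= 0.01008 × 9×10¹⁶ = 9.072×10¹⁴ J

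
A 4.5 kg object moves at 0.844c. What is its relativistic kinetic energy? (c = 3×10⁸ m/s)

γ = 1/√(1 - 0.844²) = 1.8645
γ - 1 = 0.8645
KE = (γ-1)mc² = 0.8645 × 4.5 × (3×10⁸)² = 3.501×10¹⁷ J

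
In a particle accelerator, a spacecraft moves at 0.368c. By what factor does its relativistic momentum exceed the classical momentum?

p_rel = γmv, p_class = mv
Ratio = γ = 1/√(1 - 0.368²)
= 1/√(0.864576) = 1.075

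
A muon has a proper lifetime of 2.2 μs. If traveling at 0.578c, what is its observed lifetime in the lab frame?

Proper lifetime τ₀ = 2.2 μs
γ = 1/√(1 - 0.578²) = 1.2254
τ = γτ₀ = 1.2254 × 2.2 μs = 2.696 μs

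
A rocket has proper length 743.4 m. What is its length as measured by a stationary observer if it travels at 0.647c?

Proper length L₀ = 743.4 m
γ = 1/√(1 - 0.647²) = 1.3115
L = L₀/γ = 743.4/1.3115 = 566.8 m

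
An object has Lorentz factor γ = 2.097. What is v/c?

From γ = 1/√(1 - v²/c²):
1/γ² = 1/2.097² = 0.2274
v²/c² = 1 - 0.2274 = 0.7726
v/c = √(0.7726) = 0.8790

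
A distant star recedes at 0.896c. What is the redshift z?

β = 0.896
(1+β)/(1-β) = 1.896/0.104 = 18.23
√(18.23) = 4.270
z = 4.270 - 1 = 3.270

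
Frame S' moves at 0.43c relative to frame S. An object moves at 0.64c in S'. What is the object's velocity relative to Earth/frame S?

u = (u' + v)/(1 + u'v/c²)
Numerator: 0.64 + 0.43 = 1.07
Denominator: 1 + 0.2752 = 1.2752
u = 1.07/1.2752 = 0.8391c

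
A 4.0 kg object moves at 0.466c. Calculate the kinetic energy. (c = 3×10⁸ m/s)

γ = 1/√(1 - 0.466²) = 1.13022
γ - 1 = 0.13022
KE = (γ-1)mc² = 0.13022 × 4.0 × (3×10⁸)² = 4.688×10¹⁶ J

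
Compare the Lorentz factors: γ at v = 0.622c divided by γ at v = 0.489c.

γ₁ = 1/√(1 - 0.622²) = 1.277
γ₂ = 1/√(1 - 0.489²) = 1.146
γ₁/γ₂ = 1.277/1.146 = 1.114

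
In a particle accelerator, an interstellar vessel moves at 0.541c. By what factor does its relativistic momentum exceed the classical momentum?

p_rel = γmv, p_class = mv
Ratio = γ = 1/√(1 - 0.541²)
= 1/√(0.707319) = 1.189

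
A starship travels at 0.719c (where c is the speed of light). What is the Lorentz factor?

v/c = 0.719, so (v/c)² = 0.516961
1 - (v/c)² = 0.483039
γ = 1/√(0.483039) = 1.439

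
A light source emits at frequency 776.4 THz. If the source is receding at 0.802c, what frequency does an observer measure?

β = v/c = 0.802
(1-β)/(1+β) = 0.198/1.802 = 0.1099
Doppler factor = √(0.1099) = 0.3315
f_obs = 776.4 × 0.3315 = 257.4 THz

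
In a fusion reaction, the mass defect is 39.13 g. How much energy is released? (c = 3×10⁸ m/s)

Convert mass defect: Δm = 39.13 g = 0.03913 kg
E = Δm·c² = 0.03913 × (3×10⁸)²
= 0.03913 × 9×10¹⁶ = 3.522×10¹⁵ J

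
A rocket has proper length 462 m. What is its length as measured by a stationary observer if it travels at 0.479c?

Proper length L₀ = 462 m
γ = 1/√(1 - 0.479²) = 1.139
L = L₀/γ = 462/1.139 = 405.6 m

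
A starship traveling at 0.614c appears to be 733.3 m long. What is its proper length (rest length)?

Contracted length L = 733.3 m
γ = 1/√(1 - 0.614²) = 1.2669
L₀ = γL = 1.2669 × 733.3 = 929.0 m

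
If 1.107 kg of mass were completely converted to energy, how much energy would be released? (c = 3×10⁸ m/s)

Using E = mc²:
c² = (3×10⁸)² = 9×10¹⁶ m²/s²
E = 1.107 × 9×10¹⁶ = 9.963×10¹⁶ J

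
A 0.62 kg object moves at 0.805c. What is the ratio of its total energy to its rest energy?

E = γmc², E₀ = mc²
E/E₀ = γ = 1/√(1 - 0.805²) = 1.686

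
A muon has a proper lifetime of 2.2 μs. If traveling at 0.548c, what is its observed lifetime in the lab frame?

Proper lifetime τ₀ = 2.2 μs
γ = 1/√(1 - 0.548²) = 1.1955
τ = γτ₀ = 1.1955 × 2.2 μs = 2.630 μs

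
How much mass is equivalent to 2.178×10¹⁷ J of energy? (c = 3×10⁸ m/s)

From E = mc², we get m = E/c²
c² = (3×10⁸)² = 9×10¹⁶ m²/s²
m = 2.178×10¹⁷ / 9×10¹⁶ = 2.420 kg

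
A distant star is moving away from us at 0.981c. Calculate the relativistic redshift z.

β = 0.981
(1+β)/(1-β) = 1.981/0.019 = 104.26
√(104.26) = 10.211
z = 10.211 - 1 = 9.211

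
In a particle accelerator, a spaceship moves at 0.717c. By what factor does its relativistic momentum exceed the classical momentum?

p_rel = γmv, p_class = mv
Ratio = γ = 1/√(1 - 0.717²)
= 1/√(0.485911) = 1.435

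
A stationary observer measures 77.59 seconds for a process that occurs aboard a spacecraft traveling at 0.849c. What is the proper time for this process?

Dilated time Δt = 77.59 seconds
γ = 1/√(1 - 0.849²) = 1.8925
Δt₀ = Δt/γ = 77.59/1.8925 = 41.00 seconds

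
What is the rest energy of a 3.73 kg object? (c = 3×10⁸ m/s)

c² = (3×10⁸)² = 9.000×10¹⁶ m²/s²
E₀ = mc² = 3.73 × 9.000×10¹⁶ = 3.357×10¹⁷ J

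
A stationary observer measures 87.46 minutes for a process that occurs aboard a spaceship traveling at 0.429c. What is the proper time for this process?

Dilated time Δt = 87.46 minutes
γ = 1/√(1 - 0.429²) = 1.10705
Δt₀ = Δt/γ = 87.46/1.10705 = 79.00 minutes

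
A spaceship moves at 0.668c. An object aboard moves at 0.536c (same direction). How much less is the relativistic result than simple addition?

Classical: u' + v = 0.536 + 0.668 = 1.204c
Relativistic: u = (0.536 + 0.668)/(1 + 0.358048) = 1.204/1.358048 = 0.8866c
Difference: 1.204 - 0.8866 = 0.3174c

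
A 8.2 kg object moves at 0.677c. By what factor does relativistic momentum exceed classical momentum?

p_rel = γmv, p_class = mv
Ratio = γ = 1/√(1 - 0.677²) = 1.359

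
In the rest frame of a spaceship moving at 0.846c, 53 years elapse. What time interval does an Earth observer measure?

Proper time Δt₀ = 53 years
γ = 1/√(1 - 0.846²) = 1.8755
Δt = γΔt₀ = 1.8755 × 53 = 99.40 years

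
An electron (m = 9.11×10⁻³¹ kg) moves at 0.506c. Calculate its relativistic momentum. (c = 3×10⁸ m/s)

γ = 1/√(1 - 0.506²) = 1.159
v = 0.506 × 3×10⁸ = 1.518×10⁸ m/s
p = γmv = 1.159 × 9.11×10⁻³¹ × 1.518×10⁸ = 1.603×10⁻²² kg·m/s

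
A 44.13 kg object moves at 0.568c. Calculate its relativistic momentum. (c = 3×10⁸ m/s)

γ = 1/√(1 - 0.568²) = 1.21502
v = 0.568 × 3×10⁸ = 1.704×10⁸ m/s
p = γmv = 1.21502 × 44.13 × 1.704×10⁸ = 9.137×10⁹ kg·m/s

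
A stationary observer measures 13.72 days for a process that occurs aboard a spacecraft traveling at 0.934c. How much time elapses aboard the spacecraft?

Dilated time Δt = 13.72 days
γ = 1/√(1 - 0.934²) = 2.799
Δt₀ = Δt/γ = 13.72/2.799 = 4.902 days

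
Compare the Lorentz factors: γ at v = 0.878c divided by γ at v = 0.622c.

γ₁ = 1/√(1 - 0.878²) = 2.089
γ₂ = 1/√(1 - 0.622²) = 1.277
γ₁/γ₂ = 2.089/1.277 = 1.636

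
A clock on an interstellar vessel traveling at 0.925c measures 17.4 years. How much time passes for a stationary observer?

Proper time Δt₀ = 17.4 years
γ = 1/√(1 - 0.925²) = 2.6318
Δt = γΔt₀ = 2.6318 × 17.4 = 45.79 years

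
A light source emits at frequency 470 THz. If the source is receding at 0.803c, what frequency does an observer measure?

β = v/c = 0.803
(1-β)/(1+β) = 0.197/1.803 = 0.10926
Doppler factor = √(0.10926) = 0.33055
f_obs = 470 × 0.33055 = 155.4 THz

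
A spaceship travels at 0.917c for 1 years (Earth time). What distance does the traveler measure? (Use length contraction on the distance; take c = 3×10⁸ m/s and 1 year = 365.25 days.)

Earth distance: d = v × t = 0.917c × 1 yr = 8.681×10¹⁵ m
γ = 2.507
d' = d/γ = 8.681×10¹⁵/2.507 = 3.463×10¹⁵ m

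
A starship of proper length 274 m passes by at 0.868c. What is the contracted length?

Proper length L₀ = 274 m
γ = 1/√(1 - 0.868²) = 2.0138
L = L₀/γ = 274/2.0138 = 136.1 m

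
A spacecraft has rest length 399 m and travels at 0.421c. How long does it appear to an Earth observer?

Proper length L₀ = 399 m
γ = 1/√(1 - 0.421²) = 1.1025
L = L₀/γ = 399/1.1025 = 361.9 m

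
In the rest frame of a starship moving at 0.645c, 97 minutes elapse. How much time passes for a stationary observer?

Proper time Δt₀ = 97 minutes
γ = 1/√(1 - 0.645²) = 1.3086
Δt = γΔt₀ = 1.3086 × 97 = 126.9 minutes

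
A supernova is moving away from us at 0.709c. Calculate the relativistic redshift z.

β = 0.709
(1+β)/(1-β) = 1.709/0.291 = 5.873
√(5.873) = 2.423
z = 2.423 - 1 = 1.423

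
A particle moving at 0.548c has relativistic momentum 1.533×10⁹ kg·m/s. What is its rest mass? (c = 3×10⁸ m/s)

γ = 1/√(1 - 0.548²) = 1.1955
v = 0.548 × 3×10⁸ = 1.644×10⁸ m/s
m = p/(γv) = 1.533×10⁹/(1.1955 × 1.644×10⁸) = 7.800 kg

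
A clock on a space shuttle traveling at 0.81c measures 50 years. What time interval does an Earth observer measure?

Proper time Δt₀ = 50 years
γ = 1/√(1 - 0.81²) = 1.7052
Δt = γΔt₀ = 1.7052 × 50 = 85.26 years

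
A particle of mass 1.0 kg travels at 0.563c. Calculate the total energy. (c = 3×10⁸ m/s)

γ = 1/√(1 - 0.563²) = 1.210
mc² = 1.0 × (3×10⁸)² = 9.000×10¹⁶ J
E = γmc² = 1.210 × 9.000×10¹⁶ = 1.089×10¹⁷ J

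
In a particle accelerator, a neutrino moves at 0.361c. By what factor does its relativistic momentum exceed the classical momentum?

p_rel = γmv, p_class = mv
Ratio = γ = 1/√(1 - 0.361²)
= 1/√(0.869679) = 1.072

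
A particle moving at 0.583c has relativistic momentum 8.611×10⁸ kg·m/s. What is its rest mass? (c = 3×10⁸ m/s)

γ = 1/√(1 - 0.583²) = 1.231
v = 0.583 × 3×10⁸ = 1.749×10⁸ m/s
m = p/(γv) = 8.611×10⁸/(1.231 × 1.749×10⁸) = 4.000 kg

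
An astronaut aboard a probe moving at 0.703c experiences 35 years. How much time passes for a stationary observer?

Proper time Δt₀ = 35 years
γ = 1/√(1 - 0.703²) = 1.406
Δt = γΔt₀ = 1.406 × 35 = 49.21 years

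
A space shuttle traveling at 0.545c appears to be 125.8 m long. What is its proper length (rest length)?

Contracted length L = 125.8 m
γ = 1/√(1 - 0.545²) = 1.1927
L₀ = γL = 1.1927 × 125.8 = 150.0 m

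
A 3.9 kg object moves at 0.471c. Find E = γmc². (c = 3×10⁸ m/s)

γ = 1/√(1 - 0.471²) = 1.1336
mc² = 3.9 × (3×10⁸)² = 3.510×10¹⁷ J
E = γmc² = 1.1336 × 3.510×10¹⁷ = 3.979×10¹⁷ J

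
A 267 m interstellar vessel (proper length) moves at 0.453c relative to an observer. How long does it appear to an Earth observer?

Proper length L₀ = 267 m
γ = 1/√(1 - 0.453²) = 1.122
L = L₀/γ = 267/1.122 = 238.0 m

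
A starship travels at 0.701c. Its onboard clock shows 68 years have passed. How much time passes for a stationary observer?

Proper time Δt₀ = 68 years
γ = 1/√(1 - 0.701²) = 1.4022
Δt = γΔt₀ = 1.4022 × 68 = 95.35 years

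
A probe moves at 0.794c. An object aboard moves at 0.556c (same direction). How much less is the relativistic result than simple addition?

Classical: u' + v = 0.556 + 0.794 = 1.35c
Relativistic: u = (0.556 + 0.794)/(1 + 0.441464) = 1.35/1.441464 = 0.9365c
Difference: 1.35 - 0.9365 = 0.4135c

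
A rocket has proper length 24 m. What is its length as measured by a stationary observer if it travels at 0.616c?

Proper length L₀ = 24 m
γ = 1/√(1 - 0.616²) = 1.269
L = L₀/γ = 24/1.269 = 18.91 m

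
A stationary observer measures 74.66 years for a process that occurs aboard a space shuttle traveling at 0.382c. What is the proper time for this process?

Dilated time Δt = 74.66 years
γ = 1/√(1 - 0.382²) = 1.082
Δt₀ = Δt/γ = 74.66/1.082 = 69.00 years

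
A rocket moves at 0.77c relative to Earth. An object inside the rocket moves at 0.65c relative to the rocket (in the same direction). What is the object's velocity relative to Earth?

u = (u' + v)/(1 + u'v/c²)
Numerator: 0.65 + 0.77 = 1.42
Denominator: 1 + 0.5005 = 1.5005
u = 1.42/1.5005 = 0.9464c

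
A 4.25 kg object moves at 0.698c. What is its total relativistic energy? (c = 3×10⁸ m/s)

γ = 1/√(1 - 0.698²) = 1.39646
mc² = 4.25 × (3×10⁸)² = 3.825×10¹⁷ J
E = γmc² = 1.39646 × 3.825×10¹⁷ = 5.341×10¹⁷ J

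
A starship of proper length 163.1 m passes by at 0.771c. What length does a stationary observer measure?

Proper length L₀ = 163.1 m
γ = 1/√(1 - 0.771²) = 1.570
L = L₀/γ = 163.1/1.570 = 103.9 m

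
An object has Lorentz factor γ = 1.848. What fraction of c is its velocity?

From γ = 1/√(1 - v²/c²):
1/γ² = 1/1.848² = 0.29282
v²/c² = 1 - 0.29282 = 0.70718
v/c = √(0.70718) = 0.8409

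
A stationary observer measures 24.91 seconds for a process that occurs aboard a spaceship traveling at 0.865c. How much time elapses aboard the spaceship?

Dilated time Δt = 24.91 seconds
γ = 1/√(1 - 0.865²) = 1.993
Δt₀ = Δt/γ = 24.91/1.993 = 12.50 seconds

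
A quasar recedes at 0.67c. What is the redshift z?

β = 0.67
(1+β)/(1-β) = 1.67/0.33 = 5.061
√(5.061) = 2.250
z = 2.250 - 1 = 1.250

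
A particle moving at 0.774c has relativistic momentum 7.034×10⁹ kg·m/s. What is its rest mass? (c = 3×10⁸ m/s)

γ = 1/√(1 - 0.774²) = 1.579
v = 0.774 × 3×10⁸ = 2.322×10⁸ m/s
m = p/(γv) = 7.034×10⁹/(1.579 × 2.322×10⁸) = 19.18 kg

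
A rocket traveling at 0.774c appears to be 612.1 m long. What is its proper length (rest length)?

Contracted length L = 612.1 m
γ = 1/√(1 - 0.774²) = 1.5793
L₀ = γL = 1.5793 × 612.1 = 966.7 m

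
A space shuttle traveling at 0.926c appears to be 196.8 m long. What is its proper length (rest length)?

Contracted length L = 196.8 m
γ = 1/√(1 - 0.926²) = 2.649
L₀ = γL = 2.649 × 196.8 = 521.3 m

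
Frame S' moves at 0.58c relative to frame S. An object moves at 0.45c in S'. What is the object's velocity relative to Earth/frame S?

u = (u' + v)/(1 + u'v/c²)
Numerator: 0.45 + 0.58 = 1.03
Denominator: 1 + 0.261 = 1.261
u = 1.03/1.261 = 0.8168c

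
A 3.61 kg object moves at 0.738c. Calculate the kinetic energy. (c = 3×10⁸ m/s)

γ = 1/√(1 - 0.738²) = 1.4819
γ - 1 = 0.4819
KE = (γ-1)mc² = 0.4819 × 3.61 × (3×10⁸)² = 1.566×10¹⁷ J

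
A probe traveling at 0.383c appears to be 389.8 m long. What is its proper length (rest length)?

Contracted length L = 389.8 m
γ = 1/√(1 - 0.383²) = 1.0825
L₀ = γL = 1.0825 × 389.8 = 422.0 m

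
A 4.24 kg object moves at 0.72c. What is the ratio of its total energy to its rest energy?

E = γmc², E₀ = mc²
E/E₀ = γ = 1/√(1 - 0.72²) = 1.441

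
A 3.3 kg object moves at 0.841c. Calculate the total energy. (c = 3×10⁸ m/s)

γ = 1/√(1 - 0.841²) = 1.848
mc² = 3.3 × (3×10⁸)² = 2.970×10¹⁷ J
E = γmc² = 1.848 × 2.970×10¹⁷ = 5.489×10¹⁷ J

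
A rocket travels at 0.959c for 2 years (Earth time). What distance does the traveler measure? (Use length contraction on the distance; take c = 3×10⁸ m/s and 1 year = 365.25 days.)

Earth distance: d = v × t = 0.959c × 2 yr = 1.816×10¹⁶ m
γ = 3.529
d' = d/γ = 1.816×10¹⁶/3.529 = 5.146×10¹⁵ m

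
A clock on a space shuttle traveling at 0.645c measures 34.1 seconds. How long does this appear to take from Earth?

Proper time Δt₀ = 34.1 seconds
γ = 1/√(1 - 0.645²) = 1.3086
Δt = γΔt₀ = 1.3086 × 34.1 = 44.62 seconds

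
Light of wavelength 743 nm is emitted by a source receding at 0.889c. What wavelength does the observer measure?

β = 0.889
Wavelength Doppler factor = √(1.889/0.111) = √(17.018) = 4.125
λ_obs = 743 × 4.125 = 3065 nm (redshift)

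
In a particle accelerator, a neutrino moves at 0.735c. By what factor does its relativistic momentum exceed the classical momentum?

p_rel = γmv, p_class = mv
Ratio = γ = 1/√(1 - 0.735²)
= 1/√(0.459775) = 1.475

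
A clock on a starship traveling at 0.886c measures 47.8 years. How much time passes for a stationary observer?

Proper time Δt₀ = 47.8 years
γ = 1/√(1 - 0.886²) = 2.157
Δt = γΔt₀ = 2.157 × 47.8 = 103.1 years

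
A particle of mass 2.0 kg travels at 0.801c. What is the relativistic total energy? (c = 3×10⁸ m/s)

γ = 1/√(1 - 0.801²) = 1.6704
mc² = 2.0 × (3×10⁸)² = 1.800×10¹⁷ J
E = γmc² = 1.6704 × 1.800×10¹⁷ = 3.007×10¹⁷ J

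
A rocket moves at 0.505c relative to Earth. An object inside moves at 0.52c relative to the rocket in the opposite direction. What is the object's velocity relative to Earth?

Object's velocity in rocket frame is u' = -0.52c
u = (u' + v)/(1 + u'v/c²) = (v - 0.52)/(1 - 0.52·v/c²)
Numerator: 0.505 - 0.52 = -0.015
Denominator: 1 - 0.2626 = 0.7374
u = -0.015/0.7374 = -0.02034c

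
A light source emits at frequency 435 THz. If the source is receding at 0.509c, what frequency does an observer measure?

β = v/c = 0.509
(1-β)/(1+β) = 0.491/1.509 = 0.3254
Doppler factor = √(0.3254) = 0.5704
f_obs = 435 × 0.5704 = 248.1 THz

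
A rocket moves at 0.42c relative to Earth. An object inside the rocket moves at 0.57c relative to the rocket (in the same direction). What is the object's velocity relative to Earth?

u = (u' + v)/(1 + u'v/c²)
Numerator: 0.57 + 0.42 = 0.99
Denominator: 1 + 0.2394 = 1.2394
u = 0.99/1.2394 = 0.7988c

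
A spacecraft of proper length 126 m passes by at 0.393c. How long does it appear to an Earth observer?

Proper length L₀ = 126 m
γ = 1/√(1 - 0.393²) = 1.0875
L = L₀/γ = 126/1.0875 = 115.9 m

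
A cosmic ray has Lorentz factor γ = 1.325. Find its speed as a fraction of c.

From γ = 1/√(1 - v²/c²):
1/γ² = 1/1.325² = 0.569598
v²/c² = 1 - 0.569598 = 0.430402
v/c = √(0.430402) = 0.6561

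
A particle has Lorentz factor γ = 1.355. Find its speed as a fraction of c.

From γ = 1/√(1 - v²/c²):
1/γ² = 1/1.355² = 0.5447
v²/c² = 1 - 0.5447 = 0.4553
v/c = √(0.4553) = 0.6748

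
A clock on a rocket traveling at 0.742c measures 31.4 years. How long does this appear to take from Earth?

Proper time Δt₀ = 31.4 years
γ = 1/√(1 - 0.742²) = 1.4916
Δt = γΔt₀ = 1.4916 × 31.4 = 46.84 years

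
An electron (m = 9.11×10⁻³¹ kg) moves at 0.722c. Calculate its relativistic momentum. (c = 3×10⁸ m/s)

γ = 1/√(1 - 0.722²) = 1.4453
v = 0.722 × 3×10⁸ = 2.166×10⁸ m/s
p = γmv = 1.4453 × 9.11×10⁻³¹ × 2.166×10⁸ = 2.852×10⁻²² kg·m/s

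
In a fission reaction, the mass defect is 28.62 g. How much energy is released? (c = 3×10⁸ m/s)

Convert mass defect: Δm = 28.62 g = 0.02862 kg
E = Δm·c² = 0.02862 × (3×10⁸)²
= 0.02862 × 9×10¹⁶ = 2.576×10¹⁵ J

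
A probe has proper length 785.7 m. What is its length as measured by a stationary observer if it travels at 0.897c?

Proper length L₀ = 785.7 m
γ = 1/√(1 - 0.897²) = 2.262
L = L₀/γ = 785.7/2.262 = 347.3 m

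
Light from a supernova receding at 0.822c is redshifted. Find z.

β = 0.822
(1+β)/(1-β) = 1.822/0.178 = 10.236
√(10.236) = 3.199
z = 3.199 - 1 = 2.199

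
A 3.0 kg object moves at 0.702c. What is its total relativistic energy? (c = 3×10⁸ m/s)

γ = 1/√(1 - 0.702²) = 1.404
mc² = 3.0 × (3×10⁸)² = 2.700×10¹⁷ J
E = γmc² = 1.404 × 2.700×10¹⁷ = 3.791×10¹⁷ J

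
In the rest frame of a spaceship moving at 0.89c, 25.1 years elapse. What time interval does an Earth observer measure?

Proper time Δt₀ = 25.1 years
γ = 1/√(1 - 0.89²) = 2.1932
Δt = γΔt₀ = 2.1932 × 25.1 = 55.05 years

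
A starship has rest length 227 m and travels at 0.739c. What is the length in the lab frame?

Proper length L₀ = 227 m
γ = 1/√(1 - 0.739²) = 1.4843
L = L₀/γ = 227/1.4843 = 152.9 m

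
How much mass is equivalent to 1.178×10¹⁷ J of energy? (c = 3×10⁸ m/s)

From E = mc², we get m = E/c²
c² = (3×10⁸)² = 9×10¹⁶ m²/s²
m = 1.178×10¹⁷ / 9×10¹⁶ = 1.309 kg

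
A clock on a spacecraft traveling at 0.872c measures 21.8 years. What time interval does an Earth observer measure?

Proper time Δt₀ = 21.8 years
γ = 1/√(1 - 0.872²) = 2.04288
Δt = γΔt₀ = 2.04288 × 21.8 = 44.53 years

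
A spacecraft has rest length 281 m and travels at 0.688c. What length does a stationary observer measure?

Proper length L₀ = 281 m
γ = 1/√(1 - 0.688²) = 1.378
L = L₀/γ = 281/1.378 = 203.9 m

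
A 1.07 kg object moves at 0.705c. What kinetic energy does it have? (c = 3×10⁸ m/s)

γ = 1/√(1 - 0.705²) = 1.410025
γ - 1 = 0.410025
KE = (γ-1)mc² = 0.410025 × 1.07 × (3×10⁸)² = 3.949×10¹⁶ J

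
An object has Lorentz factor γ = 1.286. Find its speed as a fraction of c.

From γ = 1/√(1 - v²/c²):
1/γ² = 1/1.286² = 0.60467
v²/c² = 1 - 0.60467 = 0.39533
v/c = √(0.39533) = 0.6288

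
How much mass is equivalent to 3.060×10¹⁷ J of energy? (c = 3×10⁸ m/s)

From E = mc², we get m = E/c²
c² = (3×10⁸)² = 9×10¹⁶ m²/s²
m = 3.060×10¹⁷ / 9×10¹⁶ = 3.400 kg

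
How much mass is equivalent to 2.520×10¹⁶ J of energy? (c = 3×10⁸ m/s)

From E = mc², we get m = E/c²
c² = (3×10⁸)² = 9×10¹⁶ m²/s²
m = 2.520×10¹⁶ / 9×10¹⁶ = 0.2800 kg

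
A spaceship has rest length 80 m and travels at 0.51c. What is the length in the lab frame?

Proper length L₀ = 80 m
γ = 1/√(1 - 0.51²) = 1.1626
L = L₀/γ = 80/1.1626 = 68.81 m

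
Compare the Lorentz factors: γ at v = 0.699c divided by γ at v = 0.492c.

γ₁ = 1/√(1 - 0.699²) = 1.398
γ₂ = 1/√(1 - 0.492²) = 1.149
γ₁/γ₂ = 1.398/1.149 = 1.217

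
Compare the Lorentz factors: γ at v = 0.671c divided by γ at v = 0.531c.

γ₁ = 1/√(1 - 0.671²) = 1.349
γ₂ = 1/√(1 - 0.531²) = 1.180
γ₁/γ₂ = 1.349/1.180 = 1.143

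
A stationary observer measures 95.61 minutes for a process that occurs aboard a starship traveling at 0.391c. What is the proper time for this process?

Dilated time Δt = 95.61 minutes
γ = 1/√(1 - 0.391²) = 1.0865
Δt₀ = Δt/γ = 95.61/1.0865 = 88.00 minutes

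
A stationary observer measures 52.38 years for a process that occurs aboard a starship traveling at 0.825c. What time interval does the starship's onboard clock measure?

Dilated time Δt = 52.38 years
γ = 1/√(1 - 0.825²) = 1.7695
Δt₀ = Δt/γ = 52.38/1.7695 = 29.60 years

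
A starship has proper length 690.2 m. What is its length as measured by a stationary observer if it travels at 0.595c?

Proper length L₀ = 690.2 m
γ = 1/√(1 - 0.595²) = 1.2442
L = L₀/γ = 690.2/1.2442 = 554.7 m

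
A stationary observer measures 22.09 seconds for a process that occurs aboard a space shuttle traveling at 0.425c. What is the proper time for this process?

Dilated time Δt = 22.09 seconds
γ = 1/√(1 - 0.425²) = 1.1047
Δt₀ = Δt/γ = 22.09/1.1047 = 20.00 seconds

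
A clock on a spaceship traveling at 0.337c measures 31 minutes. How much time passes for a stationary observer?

Proper time Δt₀ = 31 minutes
γ = 1/√(1 - 0.337²) = 1.0621
Δt = γΔt₀ = 1.0621 × 31 = 32.93 minutes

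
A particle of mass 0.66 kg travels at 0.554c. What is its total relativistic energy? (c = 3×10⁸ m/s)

γ = 1/√(1 - 0.554²) = 1.2012
mc² = 0.66 × (3×10⁸)² = 5.940×10¹⁶ J
E = γmc² = 1.2012 × 5.940×10¹⁶ = 7.135×10¹⁶ J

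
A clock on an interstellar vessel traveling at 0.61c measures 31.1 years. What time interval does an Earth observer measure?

Proper time Δt₀ = 31.1 years
γ = 1/√(1 - 0.61²) = 1.262
Δt = γΔt₀ = 1.262 × 31.1 = 39.25 years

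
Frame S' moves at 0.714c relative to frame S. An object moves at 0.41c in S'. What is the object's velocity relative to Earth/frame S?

u = (u' + v)/(1 + u'v/c²)
Numerator: 0.41 + 0.714 = 1.124
Denominator: 1 + 0.29274 = 1.29274
u = 1.124/1.29274 = 0.8695c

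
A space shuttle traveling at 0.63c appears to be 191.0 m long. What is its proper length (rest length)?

Contracted length L = 191.0 m
γ = 1/√(1 - 0.63²) = 1.28767
L₀ = γL = 1.28767 × 191.0 = 245.9 m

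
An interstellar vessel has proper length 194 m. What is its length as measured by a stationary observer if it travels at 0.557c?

Proper length L₀ = 194 m
γ = 1/√(1 - 0.557²) = 1.204
L = L₀/γ = 194/1.204 = 161.1 m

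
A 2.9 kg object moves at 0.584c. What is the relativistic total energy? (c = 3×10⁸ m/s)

γ = 1/√(1 - 0.584²) = 1.2319
mc² = 2.9 × (3×10⁸)² = 2.610×10¹⁷ J
E = γmc² = 1.2319 × 2.610×10¹⁷ = 3.215×10¹⁷ J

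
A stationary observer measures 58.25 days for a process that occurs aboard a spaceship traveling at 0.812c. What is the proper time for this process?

Dilated time Δt = 58.25 days
γ = 1/√(1 - 0.812²) = 1.713
Δt₀ = Δt/γ = 58.25/1.713 = 34.00 days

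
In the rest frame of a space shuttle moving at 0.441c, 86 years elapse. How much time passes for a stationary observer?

Proper time Δt₀ = 86 years
γ = 1/√(1 - 0.441²) = 1.1142
Δt = γΔt₀ = 1.1142 × 86 = 95.82 years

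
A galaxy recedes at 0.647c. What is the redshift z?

β = 0.647
(1+β)/(1-β) = 1.647/0.353 = 4.666
√(4.666) = 2.160
z = 2.160 - 1 = 1.160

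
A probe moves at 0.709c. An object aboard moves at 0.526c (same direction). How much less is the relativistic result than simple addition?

Classical: u' + v = 0.526 + 0.709 = 1.235c
Relativistic: u = (0.526 + 0.709)/(1 + 0.372934) = 1.235/1.372934 = 0.8995c
Difference: 1.235 - 0.8995 = 0.3355c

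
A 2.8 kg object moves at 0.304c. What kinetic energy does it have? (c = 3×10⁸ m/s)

γ = 1/√(1 - 0.304²) = 1.04968
γ - 1 = 0.04968
KE = (γ-1)mc² = 0.04968 × 2.8 × (3×10⁸)² = 1.252×10¹⁶ J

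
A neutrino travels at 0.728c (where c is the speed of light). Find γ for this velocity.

v/c = 0.728, so (v/c)² = 0.529984
1 - (v/c)² = 0.470016
γ = 1/√(0.470016) = 1.459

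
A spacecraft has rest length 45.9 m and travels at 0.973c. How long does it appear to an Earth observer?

Proper length L₀ = 45.9 m
γ = 1/√(1 - 0.973²) = 4.333
L = L₀/γ = 45.9/4.333 = 10.59 m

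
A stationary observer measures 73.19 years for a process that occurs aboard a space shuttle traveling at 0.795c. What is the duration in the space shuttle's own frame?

Dilated time Δt = 73.19 years
γ = 1/√(1 - 0.795²) = 1.6485
Δt₀ = Δt/γ = 73.19/1.6485 = 44.40 years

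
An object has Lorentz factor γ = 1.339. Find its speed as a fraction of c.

From γ = 1/√(1 - v²/c²):
1/γ² = 1/1.339² = 0.55775
v²/c² = 1 - 0.55775 = 0.44225
v/c = √(0.44225) = 0.6650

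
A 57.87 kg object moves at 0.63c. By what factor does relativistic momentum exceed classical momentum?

p_rel = γmv, p_class = mv
Ratio = γ = 1/√(1 - 0.63²) = 1.288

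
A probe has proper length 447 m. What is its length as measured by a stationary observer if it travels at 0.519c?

Proper length L₀ = 447 m
γ = 1/√(1 - 0.519²) = 1.170
L = L₀/γ = 447/1.170 = 382.1 m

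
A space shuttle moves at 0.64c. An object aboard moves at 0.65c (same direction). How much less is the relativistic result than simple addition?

Classical: u' + v = 0.65 + 0.64 = 1.29c
Relativistic: u = (0.65 + 0.64)/(1 + 0.416) = 1.29/1.416 = 0.9110c
Difference: 1.29 - 0.9110 = 0.3790c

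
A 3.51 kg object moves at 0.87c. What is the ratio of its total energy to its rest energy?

E = γmc², E₀ = mc²
E/E₀ = γ = 1/√(1 - 0.87²) = 2.028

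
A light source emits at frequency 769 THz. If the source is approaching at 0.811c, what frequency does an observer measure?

β = v/c = 0.811
(1+β)/(1-β) = 1.811/0.189 = 9.582
Doppler factor = √(9.582) = 3.095
f_obs = 769 × 3.095 = 2380 THz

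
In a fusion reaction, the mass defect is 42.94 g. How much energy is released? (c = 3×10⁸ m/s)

Convert mass defect: Δm = 42.94 g = 0.04294 kg
E = Δm·c² = 0.04294 × (3×10⁸)²
= 0.04294 × 9×10¹⁶ = 3.865×10¹⁵ J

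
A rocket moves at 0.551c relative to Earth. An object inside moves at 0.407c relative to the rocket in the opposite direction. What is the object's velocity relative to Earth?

Object's velocity in rocket frame is u' = -0.407c
u = (u' + v)/(1 + u'v/c²) = (v - 0.407)/(1 - 0.407·v/c²)
Numerator: 0.551 - 0.407 = 0.144
Denominator: 1 - 0.224257 = 0.775743
u = 0.144/0.775743 = 0.1856c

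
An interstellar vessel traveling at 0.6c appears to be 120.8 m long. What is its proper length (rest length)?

Contracted length L = 120.8 m
γ = 1/√(1 - 0.6²) = 1.250
L₀ = γL = 1.250 × 120.8 = 151.0 m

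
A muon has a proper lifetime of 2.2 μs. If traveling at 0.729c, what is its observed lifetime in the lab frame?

Proper lifetime τ₀ = 2.2 μs
γ = 1/√(1 - 0.729²) = 1.461
τ = γτ₀ = 1.461 × 2.2 μs = 3.214 μs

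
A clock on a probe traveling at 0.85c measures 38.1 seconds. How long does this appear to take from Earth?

Proper time Δt₀ = 38.1 seconds
γ = 1/√(1 - 0.85²) = 1.8983
Δt = γΔt₀ = 1.8983 × 38.1 = 72.33 seconds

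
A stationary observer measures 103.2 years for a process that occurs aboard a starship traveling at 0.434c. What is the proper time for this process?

Dilated time Δt = 103.2 years
γ = 1/√(1 - 0.434²) = 1.110
Δt₀ = Δt/γ = 103.2/1.110 = 92.97 years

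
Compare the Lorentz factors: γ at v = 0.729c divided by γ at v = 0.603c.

γ₁ = 1/√(1 - 0.729²) = 1.461
γ₂ = 1/√(1 - 0.603²) = 1.254
γ₁/γ₂ = 1.461/1.254 = 1.165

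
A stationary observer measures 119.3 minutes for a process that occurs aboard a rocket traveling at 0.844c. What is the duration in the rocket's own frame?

Dilated time Δt = 119.3 minutes
γ = 1/√(1 - 0.844²) = 1.86448
Δt₀ = Δt/γ = 119.3/1.86448 = 63.99 minutes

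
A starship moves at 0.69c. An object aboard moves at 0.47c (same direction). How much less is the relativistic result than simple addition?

Classical: u' + v = 0.47 + 0.69 = 1.16c
Relativistic: u = (0.47 + 0.69)/(1 + 0.3243) = 1.16/1.3243 = 0.8759c
Difference: 1.16 - 0.8759 = 0.2841c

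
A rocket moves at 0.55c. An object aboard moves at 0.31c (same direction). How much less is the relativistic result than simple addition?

Classical: u' + v = 0.31 + 0.55 = 0.86c
Relativistic: u = (0.31 + 0.55)/(1 + 0.1705) = 0.86/1.1705 = 0.7347c
Difference: 0.86 - 0.7347 = 0.1253c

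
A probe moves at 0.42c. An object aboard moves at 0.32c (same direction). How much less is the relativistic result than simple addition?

Classical: u' + v = 0.32 + 0.42 = 0.74c
Relativistic: u = (0.32 + 0.42)/(1 + 0.1344) = 0.74/1.1344 = 0.65233c
Difference: 0.74 - 0.65233 = 0.08767c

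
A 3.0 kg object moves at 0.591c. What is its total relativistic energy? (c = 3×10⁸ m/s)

γ = 1/√(1 - 0.591²) = 1.2397
mc² = 3.0 × (3×10⁸)² = 2.700×10¹⁷ J
E = γmc² = 1.2397 × 2.700×10¹⁷ = 3.347×10¹⁷ J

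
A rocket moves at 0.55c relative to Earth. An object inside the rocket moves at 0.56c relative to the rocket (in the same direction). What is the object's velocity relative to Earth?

u = (u' + v)/(1 + u'v/c²)
Numerator: 0.56 + 0.55 = 1.11
Denominator: 1 + 0.308 = 1.308
u = 1.11/1.308 = 0.8486c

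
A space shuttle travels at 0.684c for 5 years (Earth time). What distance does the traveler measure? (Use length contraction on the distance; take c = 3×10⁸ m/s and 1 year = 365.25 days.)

Earth distance: d = v × t = 0.684c × 5 yr = 3.238×10¹⁶ m
γ = 1.371
d' = d/γ = 3.238×10¹⁶/1.371 = 2.362×10¹⁶ m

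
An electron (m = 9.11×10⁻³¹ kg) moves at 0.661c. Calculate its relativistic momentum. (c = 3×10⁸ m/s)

γ = 1/√(1 - 0.661²) = 1.3326
v = 0.661 × 3×10⁸ = 1.983×10⁸ m/s
p = γmv = 1.3326 × 9.11×10⁻³¹ × 1.983×10⁸ = 2.407×10⁻²² kg·m/s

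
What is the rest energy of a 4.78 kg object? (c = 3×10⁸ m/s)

c² = (3×10⁸)² = 9.000×10¹⁶ m²/s²
E₀ = mc² = 4.78 × 9.000×10¹⁶ = 4.302×10¹⁷ J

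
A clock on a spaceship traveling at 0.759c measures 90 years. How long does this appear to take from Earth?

Proper time Δt₀ = 90 years
γ = 1/√(1 - 0.759²) = 1.536
Δt = γΔt₀ = 1.536 × 90 = 138.2 years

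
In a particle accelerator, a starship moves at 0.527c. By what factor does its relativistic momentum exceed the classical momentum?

p_rel = γmv, p_class = mv
Ratio = γ = 1/√(1 - 0.527²)
= 1/√(0.722271) = 1.177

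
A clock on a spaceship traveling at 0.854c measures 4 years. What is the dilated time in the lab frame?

Proper time Δt₀ = 4 years
γ = 1/√(1 - 0.854²) = 1.922
Δt = γΔt₀ = 1.922 × 4 = 7.688 years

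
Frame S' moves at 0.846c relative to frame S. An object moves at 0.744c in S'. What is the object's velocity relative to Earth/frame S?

u = (u' + v)/(1 + u'v/c²)
Numerator: 0.744 + 0.846 = 1.59
Denominator: 1 + 0.629424 = 1.629424
u = 1.59/1.629424 = 0.9758c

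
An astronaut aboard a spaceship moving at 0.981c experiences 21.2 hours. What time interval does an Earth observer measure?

Proper time Δt₀ = 21.2 hours
γ = 1/√(1 - 0.981²) = 5.154
Δt = γΔt₀ = 5.154 × 21.2 = 109.3 hours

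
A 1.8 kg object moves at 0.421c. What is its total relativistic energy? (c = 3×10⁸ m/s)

γ = 1/√(1 - 0.421²) = 1.1025
mc² = 1.8 × (3×10⁸)² = 1.620×10¹⁷ J
E = γmc² = 1.1025 × 1.620×10¹⁷ = 1.786×10¹⁷ J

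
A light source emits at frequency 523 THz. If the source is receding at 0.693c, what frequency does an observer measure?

β = v/c = 0.693
(1-β)/(1+β) = 0.307/1.693 = 0.1813
Doppler factor = √(0.1813) = 0.4258
f_obs = 523 × 0.4258 = 222.7 THz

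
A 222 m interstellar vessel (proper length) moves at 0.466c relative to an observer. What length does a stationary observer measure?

Proper length L₀ = 222 m
γ = 1/√(1 - 0.466²) = 1.1302
L = L₀/γ = 222/1.1302 = 196.4 m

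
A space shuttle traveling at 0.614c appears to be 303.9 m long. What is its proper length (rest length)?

Contracted length L = 303.9 m
γ = 1/√(1 - 0.614²) = 1.267
L₀ = γL = 1.267 × 303.9 = 385.0 m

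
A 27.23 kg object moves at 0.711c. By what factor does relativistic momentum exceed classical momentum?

p_rel = γmv, p_class = mv
Ratio = γ = 1/√(1 - 0.711²) = 1.422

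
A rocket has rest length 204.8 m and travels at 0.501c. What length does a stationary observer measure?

Proper length L₀ = 204.8 m
γ = 1/√(1 - 0.501²) = 1.1555
L = L₀/γ = 204.8/1.1555 = 177.2 m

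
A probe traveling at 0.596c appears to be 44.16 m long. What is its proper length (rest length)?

Contracted length L = 44.16 m
γ = 1/√(1 - 0.596²) = 1.24535
L₀ = γL = 1.24535 × 44.16 = 54.99 m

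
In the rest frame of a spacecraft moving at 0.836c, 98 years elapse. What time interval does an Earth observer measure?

Proper time Δt₀ = 98 years
γ = 1/√(1 - 0.836²) = 1.822
Δt = γΔt₀ = 1.822 × 98 = 178.6 years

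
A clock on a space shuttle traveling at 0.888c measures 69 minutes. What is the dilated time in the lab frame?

Proper time Δt₀ = 69 minutes
γ = 1/√(1 - 0.888²) = 2.175
Δt = γΔt₀ = 2.175 × 69 = 150.1 minutes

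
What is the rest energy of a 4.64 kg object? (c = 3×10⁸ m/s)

c² = (3×10⁸)² = 9.000×10¹⁶ m²/s²
E₀ = mc² = 4.64 × 9.000×10¹⁶ = 4.176×10¹⁷ J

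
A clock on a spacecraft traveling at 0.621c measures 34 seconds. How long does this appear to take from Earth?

Proper time Δt₀ = 34 seconds
γ = 1/√(1 - 0.621²) = 1.276
Δt = γΔt₀ = 1.276 × 34 = 43.38 seconds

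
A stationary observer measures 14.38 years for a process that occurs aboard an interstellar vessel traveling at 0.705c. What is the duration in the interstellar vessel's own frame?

Dilated time Δt = 14.38 years
γ = 1/√(1 - 0.705²) = 1.410
Δt₀ = Δt/γ = 14.38/1.410 = 10.20 years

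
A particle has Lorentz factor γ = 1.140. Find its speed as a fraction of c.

From γ = 1/√(1 - v²/c²):
1/γ² = 1/1.140² = 0.7695
v²/c² = 1 - 0.7695 = 0.2305
v/c = √(0.2305) = 0.4801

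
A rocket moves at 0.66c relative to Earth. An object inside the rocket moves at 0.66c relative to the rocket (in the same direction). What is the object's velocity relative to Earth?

u = (u' + v)/(1 + u'v/c²)
Numerator: 0.66 + 0.66 = 1.32
Denominator: 1 + 0.4356 = 1.4356
u = 1.32/1.4356 = 0.9195c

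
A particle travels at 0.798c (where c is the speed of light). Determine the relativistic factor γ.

v/c = 0.798, so (v/c)² = 0.636804
1 - (v/c)² = 0.363196
γ = 1/√(0.363196) = 1.659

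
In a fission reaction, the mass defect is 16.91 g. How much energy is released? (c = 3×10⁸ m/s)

Convert mass defect: Δm = 16.91 g = 0.01691 kg
E = Δm·c² = 0.01691 × (3×10⁸)²
= 0.01691 × 9×10¹⁶ = 1.522×10¹⁵ J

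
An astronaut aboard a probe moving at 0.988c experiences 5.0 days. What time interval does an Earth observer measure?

Proper time Δt₀ = 5.0 days
γ = 1/√(1 - 0.988²) = 6.474
Δt = γΔt₀ = 6.474 × 5.0 = 32.37 days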